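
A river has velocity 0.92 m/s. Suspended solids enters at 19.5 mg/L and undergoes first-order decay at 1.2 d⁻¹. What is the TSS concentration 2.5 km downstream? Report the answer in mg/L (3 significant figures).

Travel time t = 2.5 km / 0.92 m/s = 2500/0.92 = 2717 s = 0.03145 d.
First-order decay: C = 19.5·exp(−1.2·0.03145) = 19.5·0.963 = 18.78 mg/L.

18.8 mg/L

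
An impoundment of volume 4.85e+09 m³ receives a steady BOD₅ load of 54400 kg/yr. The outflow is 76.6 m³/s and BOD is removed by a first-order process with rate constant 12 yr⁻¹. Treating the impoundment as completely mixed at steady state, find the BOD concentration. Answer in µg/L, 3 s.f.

0.897 µg/L

Outflow Q = 76.6 m³/s × 3.156e+07 s/yr = 2.417e+09 m³/yr.
Steady-state CSTR mass balance: W = Q·C + k·V·C, so C = W/(Q + kV).
Q + kV = 2.417e+09 + 12·4.85e+09 = 6.062e+10 m³/yr.
C = 54400/6.062e+10 = 8.974e-07 kg/m³ = 0.0008974 mg/L = 0.8974 µg/L.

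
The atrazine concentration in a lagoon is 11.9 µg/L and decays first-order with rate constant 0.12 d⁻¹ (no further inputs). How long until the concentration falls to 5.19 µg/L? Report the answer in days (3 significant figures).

t = ln(C₀/C)/k = ln(11.9/5.19)/0.12 = 0.8298/0.12 = 6.915 d.

6.92 d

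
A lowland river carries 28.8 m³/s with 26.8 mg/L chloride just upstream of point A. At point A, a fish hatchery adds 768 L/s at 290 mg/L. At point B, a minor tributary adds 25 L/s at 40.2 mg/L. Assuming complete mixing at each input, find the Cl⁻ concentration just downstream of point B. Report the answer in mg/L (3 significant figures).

33.6 mg/L

768 L/s = 0.768 m³/s.
After input A: C = (28.8·26.8 + 0.768·290) / 29.57 = 33.64 mg/L.
25 L/s = 0.025 m³/s.
After input B: C = (29.57·33.64 + 0.025·40.2) / 29.59 = 33.64 mg/L.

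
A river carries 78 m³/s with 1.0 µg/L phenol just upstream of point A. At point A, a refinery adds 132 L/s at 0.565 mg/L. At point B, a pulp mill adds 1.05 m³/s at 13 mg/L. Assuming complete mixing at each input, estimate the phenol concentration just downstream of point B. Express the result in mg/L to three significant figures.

0.174 mg/L

1.0 µg/L = 0.001 mg/L.
132 L/s = 0.132 m³/s.
After input A: C = (78·0.001 + 0.132·0.565) / 78.13 = 0.001953 mg/L.
After input B: C = (78.13·0.001953 + 1.05·13) / 79.18 = 0.1743 mg/L.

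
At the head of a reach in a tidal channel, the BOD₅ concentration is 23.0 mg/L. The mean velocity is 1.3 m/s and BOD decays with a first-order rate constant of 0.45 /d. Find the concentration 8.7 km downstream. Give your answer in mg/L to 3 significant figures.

Travel time t = 8.7 km / 1.3 m/s = 8700/1.3 = 6692 s = 0.07746 d.
First-order decay: C = 23.0·exp(−0.45·0.07746) = 23.0·0.9657 = 22.21 mg/L.

22.2 mg/L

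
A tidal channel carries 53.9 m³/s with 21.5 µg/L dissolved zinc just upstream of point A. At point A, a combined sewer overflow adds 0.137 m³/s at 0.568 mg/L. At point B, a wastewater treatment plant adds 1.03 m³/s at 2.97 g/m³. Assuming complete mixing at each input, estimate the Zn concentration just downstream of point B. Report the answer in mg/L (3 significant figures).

21.5 µg/L = 0.0215 mg/L.
After input A: C = (53.9·0.0215 + 0.137·0.568) / 54.04 = 0.02289 mg/L.
After input B: C = (54.04·0.02289 + 1.03·2.97) / 55.07 = 0.07801 mg/L.

0.0780 mg/L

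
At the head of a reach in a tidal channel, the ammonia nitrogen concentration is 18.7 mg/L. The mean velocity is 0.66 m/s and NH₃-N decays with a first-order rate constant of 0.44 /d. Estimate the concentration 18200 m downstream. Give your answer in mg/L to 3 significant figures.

16.2 mg/L

Travel time t = 18200 m / 0.66 m/s = 1.82e+04/0.66 = 2.758e+04 s = 0.3192 d.
First-order decay: C = 18.7·exp(−0.44·0.3192) = 18.7·0.869 = 16.25 mg/L.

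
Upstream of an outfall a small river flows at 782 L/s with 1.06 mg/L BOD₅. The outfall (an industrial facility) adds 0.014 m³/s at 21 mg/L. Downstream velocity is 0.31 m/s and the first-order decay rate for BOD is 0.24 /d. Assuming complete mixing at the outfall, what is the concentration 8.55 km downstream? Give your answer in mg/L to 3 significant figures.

1.31 mg/L

782 L/s = 0.782 m³/s.
After complete mixing, C₀ = (0.014·21 + 0.782·1.06) / 0.796 = 1.411 mg/L.
Travel time t = 8550 m / 0.31 m/s = 2.758e+04 s = 0.3192 d.
C = 1.411·exp(−0.24·0.3192) = 1.411·0.9262 = 1.307 mg/L.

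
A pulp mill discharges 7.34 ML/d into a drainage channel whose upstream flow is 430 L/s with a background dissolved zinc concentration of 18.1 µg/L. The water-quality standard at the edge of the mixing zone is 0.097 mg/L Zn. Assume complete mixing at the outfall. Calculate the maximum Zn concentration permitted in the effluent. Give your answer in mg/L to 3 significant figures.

0.496 mg/L

7.34 ML/d = 0.08495 m³/s.
430 L/s = 0.43 m³/s.
18.1 µg/L = 0.0181 mg/L.
Mass balance: 0.097·0.515 = 0.08495·Cₑ + 0.43·0.0181.
Cₑ = (0.04995 − 0.007783) / 0.08495 = 0.4964 mg/L.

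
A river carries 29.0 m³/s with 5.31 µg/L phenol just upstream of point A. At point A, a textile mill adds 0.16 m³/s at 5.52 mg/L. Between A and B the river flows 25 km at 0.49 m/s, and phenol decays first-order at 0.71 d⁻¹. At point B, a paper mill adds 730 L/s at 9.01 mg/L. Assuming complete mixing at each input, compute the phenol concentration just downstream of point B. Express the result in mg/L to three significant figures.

5.31 µg/L = 0.00531 mg/L.
After input A: C = (29·0.00531 + 0.16·5.52) / 29.16 = 0.03557 mg/L.
Over the 25 km reach to input B (t = 5.102e+04 s = 0.5905 d), decay gives C = 0.03557·exp(−0.71·0.5905) = 0.02339 mg/L.
730 L/s = 0.73 m³/s.
After input B: C = (29.16·0.02339 + 0.73·9.01) / 29.89 = 0.2429 mg/L.

0.243 mg/L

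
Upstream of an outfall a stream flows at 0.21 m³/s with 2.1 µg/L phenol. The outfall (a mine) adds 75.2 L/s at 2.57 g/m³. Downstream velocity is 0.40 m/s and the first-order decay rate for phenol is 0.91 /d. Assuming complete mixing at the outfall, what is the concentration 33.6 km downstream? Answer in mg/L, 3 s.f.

0.280 mg/L

75.2 L/s = 0.0752 m³/s.
2.1 µg/L = 0.0021 mg/L.
After complete mixing, C₀ = (0.0752·2.57 + 0.21·0.0021) / 0.2852 = 0.6792 mg/L.
Travel time t = 3.36e+04 m / 0.40 m/s = 8.4e+04 s = 0.9722 d.
C = 0.6792·exp(−0.91·0.9722) = 0.6792·0.4128 = 0.2804 mg/L.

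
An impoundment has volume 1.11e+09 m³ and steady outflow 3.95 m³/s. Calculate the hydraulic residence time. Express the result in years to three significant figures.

8.90 yr

Q = 3.95 m³/s × 3.156e+07 s/yr = 1.247e+08 m³/yr.
Hydraulic residence time τ = V/Q = 1.11e+09/1.247e+08 = 8.905 yr.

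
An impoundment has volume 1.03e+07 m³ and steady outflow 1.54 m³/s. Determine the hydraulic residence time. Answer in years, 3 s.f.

0.212 yr

Q = 1.54 m³/s × 3.156e+07 s/yr = 4.86e+07 m³/yr.
Hydraulic residence time τ = V/Q = 1.03e+07/4.86e+07 = 0.2119 yr.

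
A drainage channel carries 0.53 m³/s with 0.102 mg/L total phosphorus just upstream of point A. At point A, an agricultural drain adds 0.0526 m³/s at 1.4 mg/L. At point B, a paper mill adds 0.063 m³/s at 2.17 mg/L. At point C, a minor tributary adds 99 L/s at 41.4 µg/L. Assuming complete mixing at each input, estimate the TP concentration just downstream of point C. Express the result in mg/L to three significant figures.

0.361 mg/L

After input A: C = (0.53·0.102 + 0.0526·1.4) / 0.5826 = 0.2192 mg/L.
After input B: C = (0.5826·0.2192 + 0.063·2.17) / 0.6456 = 0.4096 mg/L.
99 L/s = 0.099 m³/s.
41.4 µg/L = 0.0414 mg/L.
After input C: C = (0.6456·0.4096 + 0.099·0.0414) / 0.7446 = 0.3606 mg/L.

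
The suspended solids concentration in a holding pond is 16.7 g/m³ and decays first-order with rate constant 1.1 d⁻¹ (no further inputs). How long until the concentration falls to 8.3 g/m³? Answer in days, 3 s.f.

t = ln(C₀/C)/k = ln(16.7/8.3)/1.1 = 0.6992/1.1 = 0.6356 d.

0.636 d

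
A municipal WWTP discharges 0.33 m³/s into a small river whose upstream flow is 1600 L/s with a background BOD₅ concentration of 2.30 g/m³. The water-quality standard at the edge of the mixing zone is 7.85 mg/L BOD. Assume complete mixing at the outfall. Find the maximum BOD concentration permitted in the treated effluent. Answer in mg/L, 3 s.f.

1600 L/s = 1.6 m³/s.
Mass balance: 7.85·1.93 = 0.33·Cₑ + 1.6·2.3.
Cₑ = (15.15 − 3.68) / 0.33 = 34.76 mg/L.

34.8 mg/L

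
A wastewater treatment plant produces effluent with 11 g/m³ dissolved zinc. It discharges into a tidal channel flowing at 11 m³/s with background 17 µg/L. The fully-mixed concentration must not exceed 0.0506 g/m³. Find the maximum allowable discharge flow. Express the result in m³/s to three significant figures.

0.0338 m³/s

17 µg/L = 0.017 mg/L.
Mass balance at complete mixing: C_std·(Q_w + Q_r) = Q_w·C_e + Q_r·C_b.
Rearranging, Q_w = Q_r·(C_std − C_b)/(C_e − C_std) = 11·(0.0506 − 0.017) / (11 − 0.0506) = 0.03376 m³/s.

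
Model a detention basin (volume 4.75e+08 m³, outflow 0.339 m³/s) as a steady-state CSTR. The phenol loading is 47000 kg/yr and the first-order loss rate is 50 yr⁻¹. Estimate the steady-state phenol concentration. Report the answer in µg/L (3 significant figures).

Outflow Q = 0.339 m³/s × 3.156e+07 s/yr = 1.07e+07 m³/yr.
Steady-state CSTR mass balance: W = Q·C + k·V·C, so C = W/(Q + kV).
Q + kV = 1.07e+07 + 50·4.75e+08 = 2.376e+10 m³/yr.
C = 47000/2.376e+10 = 1.978e-06 kg/m³ = 0.001978 mg/L = 1.978 µg/L.

1.98 µg/L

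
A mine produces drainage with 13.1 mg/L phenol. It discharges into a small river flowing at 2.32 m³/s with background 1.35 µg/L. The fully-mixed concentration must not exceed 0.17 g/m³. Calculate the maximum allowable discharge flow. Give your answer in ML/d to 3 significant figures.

2.61 ML/d

1.35 µg/L = 0.00135 mg/L.
Mass balance at complete mixing: C_std·(Q_w + Q_r) = Q_w·C_e + Q_r·C_b.
Rearranging, Q_w = Q_r·(C_std − C_b)/(C_e − C_std) = 2.32·(0.17 − 0.00135) / (13.1 − 0.17) = 0.03026 m³/s.
= 2.615 ML/d.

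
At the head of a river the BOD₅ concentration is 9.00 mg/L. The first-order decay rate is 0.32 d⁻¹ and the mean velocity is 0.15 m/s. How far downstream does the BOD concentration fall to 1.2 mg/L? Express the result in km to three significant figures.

81.6 km

From C = C₀·e^(−kt), t = ln(C₀/C)/k = ln(9.00/1.2)/0.32 = 2.015/0.32 = 6.297 d.
Distance = v·t = 0.15 m/s × 5.44e+05 s = 8.16e+04 m = 81.6 km.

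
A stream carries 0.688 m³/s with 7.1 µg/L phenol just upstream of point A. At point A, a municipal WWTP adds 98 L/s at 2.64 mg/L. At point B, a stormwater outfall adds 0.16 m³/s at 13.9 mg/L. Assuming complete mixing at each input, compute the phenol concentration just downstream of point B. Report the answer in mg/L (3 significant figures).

7.1 µg/L = 0.0071 mg/L.
98 L/s = 0.098 m³/s.
After input A: C = (0.688·0.0071 + 0.098·2.64) / 0.786 = 0.3354 mg/L.
After input B: C = (0.786·0.3354 + 0.16·13.9) / 0.946 = 2.63 mg/L.

2.63 mg/L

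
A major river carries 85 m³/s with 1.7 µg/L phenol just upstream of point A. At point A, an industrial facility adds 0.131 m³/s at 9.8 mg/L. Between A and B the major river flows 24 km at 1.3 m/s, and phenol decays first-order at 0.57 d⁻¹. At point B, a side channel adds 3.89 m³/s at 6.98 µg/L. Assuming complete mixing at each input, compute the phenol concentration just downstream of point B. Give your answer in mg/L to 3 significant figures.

1.7 µg/L = 0.0017 mg/L.
After input A: C = (85·0.0017 + 0.131·9.8) / 85.13 = 0.01678 mg/L.
Over the 24 km reach to input B (t = 1.846e+04 s = 0.2137 d), decay gives C = 0.01678·exp(−0.57·0.2137) = 0.01485 mg/L.
6.98 µg/L = 0.00698 mg/L.
After input B: C = (85.13·0.01485 + 3.89·0.00698) / 89.02 = 0.01451 mg/L.

0.0145 mg/L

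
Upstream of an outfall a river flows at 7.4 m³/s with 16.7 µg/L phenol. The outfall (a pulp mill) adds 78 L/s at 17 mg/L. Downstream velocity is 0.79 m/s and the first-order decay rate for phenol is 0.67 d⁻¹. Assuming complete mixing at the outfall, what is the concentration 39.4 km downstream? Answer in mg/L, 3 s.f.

0.132 mg/L

78 L/s = 0.078 m³/s.
16.7 µg/L = 0.0167 mg/L.
After complete mixing, C₀ = (0.078·17 + 7.4·0.0167) / 7.478 = 0.1938 mg/L.
Travel time t = 3.94e+04 m / 0.79 m/s = 4.987e+04 s = 0.5772 d.
C = 0.1938·exp(−0.67·0.5772) = 0.1938·0.6793 = 0.1317 mg/L.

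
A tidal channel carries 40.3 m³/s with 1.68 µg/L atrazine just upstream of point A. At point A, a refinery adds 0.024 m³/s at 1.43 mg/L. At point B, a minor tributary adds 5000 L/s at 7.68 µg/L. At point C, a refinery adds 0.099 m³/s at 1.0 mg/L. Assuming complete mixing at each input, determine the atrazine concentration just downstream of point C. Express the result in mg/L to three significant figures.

0.00527 mg/L

1.68 µg/L = 0.00168 mg/L.
After input A: C = (40.3·0.00168 + 0.024·1.43) / 40.32 = 0.00253 mg/L.
5000 L/s = 5 m³/s.
7.68 µg/L = 0.00768 mg/L.
After input B: C = (40.32·0.00253 + 5·0.00768) / 45.32 = 0.003098 mg/L.
After input C: C = (45.32·0.003098 + 0.099·1) / 45.42 = 0.005271 mg/L.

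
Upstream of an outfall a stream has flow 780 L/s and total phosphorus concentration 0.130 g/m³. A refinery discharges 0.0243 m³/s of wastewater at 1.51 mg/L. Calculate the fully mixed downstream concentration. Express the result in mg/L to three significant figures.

780 L/s = 0.78 m³/s.
By mass balance at complete mixing, C = (0.0243·1.51 + 0.78·0.13) / (0.0243 + 0.78) = 0.1381/0.8043 = 0.1717 mg/L.

0.172 mg/L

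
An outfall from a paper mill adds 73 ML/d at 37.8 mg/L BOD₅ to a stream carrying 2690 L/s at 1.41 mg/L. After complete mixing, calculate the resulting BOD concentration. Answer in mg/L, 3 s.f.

73 ML/d = 0.8449 m³/s.
2690 L/s = 2.69 m³/s.
By mass balance at complete mixing, C = (0.8449·37.8 + 2.69·1.41) / (0.8449 + 2.69) = 35.73/3.535 = 10.11 mg/L.

10.1 mg/L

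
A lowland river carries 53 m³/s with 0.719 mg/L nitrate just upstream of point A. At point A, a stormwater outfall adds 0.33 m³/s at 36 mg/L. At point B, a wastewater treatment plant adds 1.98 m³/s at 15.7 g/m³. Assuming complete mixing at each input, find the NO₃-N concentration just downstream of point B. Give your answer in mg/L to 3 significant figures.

1.47 mg/L

After input A: C = (53·0.719 + 0.33·36) / 53.33 = 0.9373 mg/L.
After input B: C = (53.33·0.9373 + 1.98·15.7) / 55.31 = 1.466 mg/L.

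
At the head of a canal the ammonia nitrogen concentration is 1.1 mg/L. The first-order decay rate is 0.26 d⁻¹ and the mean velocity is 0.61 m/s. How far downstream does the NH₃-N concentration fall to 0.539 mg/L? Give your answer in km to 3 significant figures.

145 km

From C = C₀·e^(−kt), t = ln(C₀/C)/k = ln(1.1/0.539)/0.26 = 0.7133/0.26 = 2.744 d.
Distance = v·t = 0.61 m/s × 2.371e+05 s = 1.446e+05 m = 144.6 km.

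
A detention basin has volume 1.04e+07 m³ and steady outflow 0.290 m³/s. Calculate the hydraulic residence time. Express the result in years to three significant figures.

1.14 yr

Q = 0.290 m³/s × 3.156e+07 s/yr = 9.152e+06 m³/yr.
Hydraulic residence time τ = V/Q = 1.04e+07/9.152e+06 = 1.136 yr.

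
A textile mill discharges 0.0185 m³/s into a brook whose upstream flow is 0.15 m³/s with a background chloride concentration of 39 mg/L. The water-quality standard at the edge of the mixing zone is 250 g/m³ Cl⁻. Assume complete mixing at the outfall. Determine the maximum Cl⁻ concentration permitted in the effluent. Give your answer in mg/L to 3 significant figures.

1960 mg/L

Mass balance: 250·0.1685 = 0.0185·Cₑ + 0.15·39.
Cₑ = (42.12 − 5.85) / 0.0185 = 1961 mg/L.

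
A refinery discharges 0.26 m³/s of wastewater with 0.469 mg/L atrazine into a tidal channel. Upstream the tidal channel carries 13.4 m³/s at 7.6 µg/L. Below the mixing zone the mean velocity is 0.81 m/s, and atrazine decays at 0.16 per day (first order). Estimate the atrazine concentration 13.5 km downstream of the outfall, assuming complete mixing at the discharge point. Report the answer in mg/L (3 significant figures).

7.6 µg/L = 0.0076 mg/L.
After complete mixing, C₀ = (0.26·0.469 + 13.4·0.0076) / 13.66 = 0.01638 mg/L.
Travel time t = 1.35e+04 m / 0.81 m/s = 1.667e+04 s = 0.1929 d.
C = 0.01638·exp(−0.16·0.1929) = 0.01638·0.9696 = 0.01588 mg/L.

0.0159 mg/L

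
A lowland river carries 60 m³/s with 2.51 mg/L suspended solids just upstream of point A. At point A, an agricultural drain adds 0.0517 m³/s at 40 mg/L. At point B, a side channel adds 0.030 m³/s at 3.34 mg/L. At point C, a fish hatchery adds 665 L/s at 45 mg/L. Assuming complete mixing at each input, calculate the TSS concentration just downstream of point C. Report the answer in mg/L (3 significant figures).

After input A: C = (60·2.51 + 0.0517·40) / 60.05 = 2.542 mg/L.
After input B: C = (60.05·2.542 + 0.03·3.34) / 60.08 = 2.543 mg/L.
665 L/s = 0.665 m³/s.
After input C: C = (60.08·2.543 + 0.665·45) / 60.75 = 3.007 mg/L.

3.01 mg/L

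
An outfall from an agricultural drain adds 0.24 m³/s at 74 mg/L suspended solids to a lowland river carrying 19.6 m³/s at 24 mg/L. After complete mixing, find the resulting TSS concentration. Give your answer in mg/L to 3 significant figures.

24.6 mg/L

Conservation of mass across the mixing zone: C = (0.24·74 + 19.6·24) / (0.24 + 19.6) = 488.2/19.84 = 24.6 mg/L.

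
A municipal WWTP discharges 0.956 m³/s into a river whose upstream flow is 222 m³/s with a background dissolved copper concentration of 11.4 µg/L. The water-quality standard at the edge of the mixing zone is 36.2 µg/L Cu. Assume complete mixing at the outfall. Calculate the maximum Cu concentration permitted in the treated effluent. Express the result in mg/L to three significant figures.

11.4 µg/L = 0.0114 mg/L.
36.2 µg/L = 0.0362 mg/L.
Mass balance: 0.0362·223 = 0.956·Cₑ + 222·0.0114.
Cₑ = (8.071 − 2.531) / 0.956 = 5.795 mg/L.

5.80 mg/L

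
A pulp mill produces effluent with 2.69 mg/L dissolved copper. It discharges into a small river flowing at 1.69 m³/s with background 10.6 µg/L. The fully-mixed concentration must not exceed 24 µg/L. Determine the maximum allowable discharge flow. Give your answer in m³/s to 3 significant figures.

10.6 µg/L = 0.0106 mg/L.
24 µg/L = 0.024 mg/L.
Mass balance at complete mixing: C_std·(Q_w + Q_r) = Q_w·C_e + Q_r·C_b.
Rearranging, Q_w = Q_r·(C_std − C_b)/(C_e − C_std) = 1.69·(0.024 − 0.0106) / (2.69 − 0.024) = 0.008494 m³/s.

0.00849 m³/s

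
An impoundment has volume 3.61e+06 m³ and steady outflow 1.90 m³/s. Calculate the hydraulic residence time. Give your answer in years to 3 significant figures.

0.0602 yr

Q = 1.90 m³/s × 3.156e+07 s/yr = 5.996e+07 m³/yr.
Hydraulic residence time τ = V/Q = 3.61e+06/5.996e+07 = 0.06021 yr.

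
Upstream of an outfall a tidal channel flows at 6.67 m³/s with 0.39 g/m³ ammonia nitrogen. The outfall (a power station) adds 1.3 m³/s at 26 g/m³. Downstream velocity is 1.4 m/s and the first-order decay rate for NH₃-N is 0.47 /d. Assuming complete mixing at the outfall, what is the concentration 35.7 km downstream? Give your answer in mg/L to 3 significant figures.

After complete mixing, C₀ = (1.3·26 + 6.67·0.39) / 7.97 = 4.567 mg/L.
Travel time t = 3.57e+04 m / 1.4 m/s = 2.55e+04 s = 0.2951 d.
C = 4.567·exp(−0.47·0.2951) = 4.567·0.8705 = 3.976 mg/L.

3.98 mg/L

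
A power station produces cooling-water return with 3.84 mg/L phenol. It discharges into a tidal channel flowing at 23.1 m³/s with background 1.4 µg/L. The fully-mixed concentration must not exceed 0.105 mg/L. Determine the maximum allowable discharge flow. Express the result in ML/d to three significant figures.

55.4 ML/d

1.4 µg/L = 0.0014 mg/L.
Mass balance at complete mixing: C_std·(Q_w + Q_r) = Q_w·C_e + Q_r·C_b.
Rearranging, Q_w = Q_r·(C_std − C_b)/(C_e − C_std) = 23.1·(0.105 − 0.0014) / (3.84 − 0.105) = 0.6407 m³/s.
= 55.36 ML/d.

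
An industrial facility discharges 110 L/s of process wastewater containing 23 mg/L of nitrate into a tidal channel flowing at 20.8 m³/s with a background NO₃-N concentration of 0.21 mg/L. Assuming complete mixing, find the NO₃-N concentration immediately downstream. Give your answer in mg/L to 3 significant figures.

0.330 mg/L

110 L/s = 0.11 m³/s.
Conservation of mass across the mixing zone: C = (0.11·23 + 20.8·0.21) / (0.11 + 20.8) = 6.898/20.91 = 0.3299 mg/L.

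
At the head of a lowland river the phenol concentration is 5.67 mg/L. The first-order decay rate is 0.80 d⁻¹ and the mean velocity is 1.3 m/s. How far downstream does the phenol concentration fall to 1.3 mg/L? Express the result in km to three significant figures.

From C = C₀·e^(−kt), t = ln(C₀/C)/k = ln(5.67/1.3)/0.80 = 1.473/0.80 = 1.841 d.
Distance = v·t = 1.3 m/s × 1.591e+05 s = 2.068e+05 m = 206.8 km.

207 km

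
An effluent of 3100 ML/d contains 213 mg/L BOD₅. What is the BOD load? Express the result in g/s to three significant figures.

3100 ML/d = 35.88 m³/s.
Mass flux = Q·C = 35.88 m³/s × 213 g/m³ = 7642 g/s.

7640 g/s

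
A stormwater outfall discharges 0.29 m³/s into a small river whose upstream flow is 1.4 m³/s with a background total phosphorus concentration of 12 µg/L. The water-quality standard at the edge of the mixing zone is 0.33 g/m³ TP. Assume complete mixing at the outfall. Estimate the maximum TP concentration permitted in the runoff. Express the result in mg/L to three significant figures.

1.87 mg/L

12 µg/L = 0.012 mg/L.
Mass balance: 0.33·1.69 = 0.29·Cₑ + 1.4·0.012.
Cₑ = (0.5577 − 0.0168) / 0.29 = 1.865 mg/L.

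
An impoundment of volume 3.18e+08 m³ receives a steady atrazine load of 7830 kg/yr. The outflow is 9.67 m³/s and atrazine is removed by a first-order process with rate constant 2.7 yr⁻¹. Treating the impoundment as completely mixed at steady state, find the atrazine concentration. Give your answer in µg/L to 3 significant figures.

6.73 µg/L

Outflow Q = 9.67 m³/s × 3.156e+07 s/yr = 3.052e+08 m³/yr.
Steady-state CSTR mass balance: W = Q·C + k·V·C, so C = W/(Q + kV).
Q + kV = 3.052e+08 + 2.7·3.18e+08 = 1.164e+09 m³/yr.
C = 7830/1.164e+09 = 6.728e-06 kg/m³ = 0.006728 mg/L = 6.728 µg/L.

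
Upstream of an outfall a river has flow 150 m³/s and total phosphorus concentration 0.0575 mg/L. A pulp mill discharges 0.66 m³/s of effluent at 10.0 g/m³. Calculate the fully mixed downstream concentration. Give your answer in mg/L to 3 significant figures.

0.101 mg/L

Conservation of mass across the mixing zone: C = (0.66·10 + 150·0.0575) / (0.66 + 150) = 15.23/150.7 = 0.1011 mg/L.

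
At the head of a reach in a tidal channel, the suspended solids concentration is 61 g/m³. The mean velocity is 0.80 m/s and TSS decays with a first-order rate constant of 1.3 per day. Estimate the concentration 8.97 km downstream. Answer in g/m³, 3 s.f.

Travel time t = 8.97 km / 0.80 m/s = 8970/0.80 = 1.121e+04 s = 0.1298 d.
First-order decay: C = 61·exp(−1.3·0.1298) = 61·0.8448 = 51.53 g/m³.

51.5 g/m³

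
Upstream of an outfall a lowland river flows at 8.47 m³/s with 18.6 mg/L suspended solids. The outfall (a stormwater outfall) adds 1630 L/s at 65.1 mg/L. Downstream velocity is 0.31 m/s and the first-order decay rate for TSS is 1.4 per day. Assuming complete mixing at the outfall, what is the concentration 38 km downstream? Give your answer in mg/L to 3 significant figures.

1630 L/s = 1.63 m³/s.
After complete mixing, C₀ = (1.63·65.1 + 8.47·18.6) / 10.1 = 26.1 mg/L.
Travel time t = 3.8e+04 m / 0.31 m/s = 1.226e+05 s = 1.419 d.
C = 26.1·exp(−1.4·1.419) = 26.1·0.1372 = 3.582 mg/L.

3.58 mg/L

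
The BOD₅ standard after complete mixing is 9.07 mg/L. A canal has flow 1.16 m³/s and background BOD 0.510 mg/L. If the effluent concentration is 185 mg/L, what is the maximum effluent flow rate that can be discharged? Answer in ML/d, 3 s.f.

4.88 ML/d

Mass balance at complete mixing: C_std·(Q_w + Q_r) = Q_w·C_e + Q_r·C_b.
Rearranging, Q_w = Q_r·(C_std − C_b)/(C_e − C_std) = 1.16·(9.07 − 0.51) / (185 − 9.07) = 0.05644 m³/s.
= 4.876 ML/d.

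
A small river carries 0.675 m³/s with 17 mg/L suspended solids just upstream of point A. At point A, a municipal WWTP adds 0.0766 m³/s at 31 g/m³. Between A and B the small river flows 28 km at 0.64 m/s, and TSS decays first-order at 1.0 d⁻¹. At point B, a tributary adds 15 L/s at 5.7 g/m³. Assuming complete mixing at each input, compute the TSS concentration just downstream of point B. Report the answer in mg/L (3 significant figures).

After input A: C = (0.675·17 + 0.0766·31) / 0.7516 = 18.43 mg/L.
Over the 28 km reach to input B (t = 4.375e+04 s = 0.5064 d), decay gives C = 18.43·exp(−1.0·0.5064) = 11.11 mg/L.
15 L/s = 0.015 m³/s.
After input B: C = (0.7516·11.11 + 0.015·5.7) / 0.7666 = 11 mg/L.

11.0 mg/L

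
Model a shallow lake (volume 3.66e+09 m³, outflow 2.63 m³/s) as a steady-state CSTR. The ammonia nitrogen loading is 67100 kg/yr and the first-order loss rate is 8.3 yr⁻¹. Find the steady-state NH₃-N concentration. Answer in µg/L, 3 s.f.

2.20 µg/L

Outflow Q = 2.63 m³/s × 3.156e+07 s/yr = 8.3e+07 m³/yr.
Steady-state CSTR mass balance: W = Q·C + k·V·C, so C = W/(Q + kV).
Q + kV = 8.3e+07 + 8.3·3.66e+09 = 3.046e+10 m³/yr.
C = 67100/3.046e+10 = 2.203e-06 kg/m³ = 0.002203 mg/L = 2.203 µg/L.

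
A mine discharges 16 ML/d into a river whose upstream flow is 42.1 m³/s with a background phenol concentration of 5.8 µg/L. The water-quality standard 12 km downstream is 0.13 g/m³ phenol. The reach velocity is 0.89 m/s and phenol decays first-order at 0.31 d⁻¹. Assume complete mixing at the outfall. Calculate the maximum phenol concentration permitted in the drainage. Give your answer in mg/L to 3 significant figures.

16 ML/d = 0.1852 m³/s.
5.8 µg/L = 0.0058 mg/L.
Travel time to the compliance point: t = 1.2e+04/0.89 = 1.348e+04 s = 0.1561 d; decay factor exp(−0.31·0.1561) = 0.9528.
So the concentration just after mixing may be at most 0.13/0.9528 = 0.1364 mg/L.
Mass balance: 0.1364·42.29 = 0.1852·Cₑ + 42.1·0.0058.
Cₑ = (5.77 − 0.2442) / 0.1852 = 29.84 mg/L.

29.8 mg/L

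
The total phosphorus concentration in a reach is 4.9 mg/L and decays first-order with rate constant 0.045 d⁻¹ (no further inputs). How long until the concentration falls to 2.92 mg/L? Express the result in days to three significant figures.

11.5 d

t = ln(C₀/C)/k = ln(4.9/2.92)/0.045 = 0.5177/0.045 = 11.5 d.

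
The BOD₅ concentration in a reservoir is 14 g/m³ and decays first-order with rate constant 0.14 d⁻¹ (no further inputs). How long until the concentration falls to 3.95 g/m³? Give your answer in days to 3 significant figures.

9.04 d

t = ln(C₀/C)/k = ln(14/3.95)/0.14 = 1.265/0.14 = 9.038 d.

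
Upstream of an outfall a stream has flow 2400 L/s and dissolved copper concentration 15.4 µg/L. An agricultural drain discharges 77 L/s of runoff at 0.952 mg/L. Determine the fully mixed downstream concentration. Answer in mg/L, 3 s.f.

77 L/s = 0.077 m³/s.
2400 L/s = 2.4 m³/s.
15.4 µg/L = 0.0154 mg/L.
Flow-weighted mixing gives C = (0.077·0.952 + 2.4·0.0154) / (0.077 + 2.4) = 0.1103/2.477 = 0.04452 mg/L.

0.0445 mg/L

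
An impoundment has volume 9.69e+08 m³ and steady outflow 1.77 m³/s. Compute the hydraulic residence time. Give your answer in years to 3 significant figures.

17.3 yr

Q = 1.77 m³/s × 3.156e+07 s/yr = 5.586e+07 m³/yr.
Hydraulic residence time τ = V/Q = 9.69e+08/5.586e+07 = 17.35 yr.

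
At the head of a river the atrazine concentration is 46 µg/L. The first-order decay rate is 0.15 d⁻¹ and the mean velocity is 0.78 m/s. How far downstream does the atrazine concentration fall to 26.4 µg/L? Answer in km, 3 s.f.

249 km

From C = C₀·e^(−kt), t = ln(C₀/C)/k = ln(46/26.4)/0.15 = 0.5553/0.15 = 3.702 d.
Distance = v·t = 0.78 m/s × 3.198e+05 s = 2.495e+05 m = 249.5 km.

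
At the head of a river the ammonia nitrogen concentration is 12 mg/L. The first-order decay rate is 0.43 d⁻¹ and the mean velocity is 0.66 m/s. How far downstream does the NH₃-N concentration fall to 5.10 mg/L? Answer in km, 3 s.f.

113 km

From C = C₀·e^(−kt), t = ln(C₀/C)/k = ln(12/5.10)/0.43 = 0.8557/0.43 = 1.99 d.
Distance = v·t = 0.66 m/s × 1.719e+05 s = 1.135e+05 m = 113.5 km.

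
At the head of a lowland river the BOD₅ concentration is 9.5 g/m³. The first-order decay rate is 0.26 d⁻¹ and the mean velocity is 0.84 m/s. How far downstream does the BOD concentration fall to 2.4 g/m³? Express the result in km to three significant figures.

384 km

From C = C₀·e^(−kt), t = ln(C₀/C)/k = ln(9.5/2.4)/0.26 = 1.376/0.26 = 5.292 d.
Distance = v·t = 0.84 m/s × 4.572e+05 s = 3.84e+05 m = 384 km.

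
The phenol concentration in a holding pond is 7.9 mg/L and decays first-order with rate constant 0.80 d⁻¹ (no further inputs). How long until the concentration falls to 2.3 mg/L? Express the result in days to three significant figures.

1.54 d

t = ln(C₀/C)/k = ln(7.9/2.3)/0.80 = 1.234/0.80 = 1.542 d.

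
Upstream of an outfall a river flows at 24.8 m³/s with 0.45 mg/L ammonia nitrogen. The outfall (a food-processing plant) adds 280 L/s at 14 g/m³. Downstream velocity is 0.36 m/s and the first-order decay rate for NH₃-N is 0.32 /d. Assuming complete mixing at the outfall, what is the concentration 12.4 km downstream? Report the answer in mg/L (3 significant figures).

0.529 mg/L

280 L/s = 0.28 m³/s.
After complete mixing, C₀ = (0.28·14 + 24.8·0.45) / 25.08 = 0.6013 mg/L.
Travel time t = 1.24e+04 m / 0.36 m/s = 3.444e+04 s = 0.3987 d.
C = 0.6013·exp(−0.32·0.3987) = 0.6013·0.8802 = 0.5293 mg/L.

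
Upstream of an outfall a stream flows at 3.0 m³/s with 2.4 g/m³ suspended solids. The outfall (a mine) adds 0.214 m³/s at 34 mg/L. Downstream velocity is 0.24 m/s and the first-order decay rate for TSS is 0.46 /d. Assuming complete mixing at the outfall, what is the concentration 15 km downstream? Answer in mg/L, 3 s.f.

3.23 mg/L

After complete mixing, C₀ = (0.214·34 + 3·2.4) / 3.214 = 4.504 mg/L.
Travel time t = 1.5e+04 m / 0.24 m/s = 6.25e+04 s = 0.7234 d.
C = 4.504·exp(−0.46·0.7234) = 4.504·0.7169 = 3.229 mg/L.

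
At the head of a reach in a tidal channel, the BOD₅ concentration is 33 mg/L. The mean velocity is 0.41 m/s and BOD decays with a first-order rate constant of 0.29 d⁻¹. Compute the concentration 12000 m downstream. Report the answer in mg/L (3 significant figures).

29.9 mg/L

Travel time t = 12000 m / 0.41 m/s = 1.2e+04/0.41 = 2.927e+04 s = 0.3388 d.
First-order decay: C = 33·exp(−0.29·0.3388) = 33·0.9064 = 29.91 mg/L.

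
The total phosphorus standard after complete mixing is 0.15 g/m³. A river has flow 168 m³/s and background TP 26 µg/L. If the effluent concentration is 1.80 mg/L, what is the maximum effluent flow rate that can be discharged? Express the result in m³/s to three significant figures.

26 µg/L = 0.026 mg/L.
Mass balance at complete mixing: C_std·(Q_w + Q_r) = Q_w·C_e + Q_r·C_b.
Rearranging, Q_w = Q_r·(C_std − C_b)/(C_e − C_std) = 168·(0.15 − 0.026) / (1.8 − 0.15) = 12.63 m³/s.

12.6 m³/s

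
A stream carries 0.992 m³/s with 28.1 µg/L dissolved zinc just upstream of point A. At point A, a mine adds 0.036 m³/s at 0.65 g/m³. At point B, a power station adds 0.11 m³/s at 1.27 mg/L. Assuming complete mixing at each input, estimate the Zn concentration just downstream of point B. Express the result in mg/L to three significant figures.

0.168 mg/L

28.1 µg/L = 0.0281 mg/L.
After input A: C = (0.992·0.0281 + 0.036·0.65) / 1.028 = 0.04988 mg/L.
After input B: C = (1.028·0.04988 + 0.11·1.27) / 1.138 = 0.1678 mg/L.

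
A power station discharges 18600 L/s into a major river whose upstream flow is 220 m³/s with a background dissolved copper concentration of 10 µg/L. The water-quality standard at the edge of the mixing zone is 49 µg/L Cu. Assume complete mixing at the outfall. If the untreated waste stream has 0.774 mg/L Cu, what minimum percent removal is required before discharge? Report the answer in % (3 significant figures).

18600 L/s = 18.6 m³/s.
10 µg/L = 0.01 mg/L.
49 µg/L = 0.049 mg/L.
Mass balance: 0.049·238.6 = 18.6·Cₑ + 220·0.01.
Cₑ = (11.69 − 2.2) / 18.6 = 0.5103 mg/L.
Required removal = 1 − 0.5103/0.774 = 34.07 %.

34.1 %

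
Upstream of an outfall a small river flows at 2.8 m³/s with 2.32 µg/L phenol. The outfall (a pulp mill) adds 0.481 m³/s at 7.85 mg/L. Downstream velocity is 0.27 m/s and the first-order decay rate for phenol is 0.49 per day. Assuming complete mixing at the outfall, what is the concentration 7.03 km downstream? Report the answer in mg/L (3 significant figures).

0.995 mg/L

2.32 µg/L = 0.00232 mg/L.
After complete mixing, C₀ = (0.481·7.85 + 2.8·0.00232) / 3.281 = 1.153 mg/L.
Travel time t = 7030 m / 0.27 m/s = 2.604e+04 s = 0.3014 d.
C = 1.153·exp(−0.49·0.3014) = 1.153·0.8627 = 0.9945 mg/L.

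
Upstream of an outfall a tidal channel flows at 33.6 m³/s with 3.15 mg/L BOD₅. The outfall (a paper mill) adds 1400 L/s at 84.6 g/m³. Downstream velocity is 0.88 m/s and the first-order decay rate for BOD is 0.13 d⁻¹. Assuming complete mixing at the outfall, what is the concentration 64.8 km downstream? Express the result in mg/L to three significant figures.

5.74 mg/L

1400 L/s = 1.4 m³/s.
After complete mixing, C₀ = (1.4·84.6 + 33.6·3.15) / 35 = 6.408 mg/L.
Travel time t = 6.48e+04 m / 0.88 m/s = 7.364e+04 s = 0.8523 d.
C = 6.408·exp(−0.13·0.8523) = 6.408·0.8951 = 5.736 mg/L.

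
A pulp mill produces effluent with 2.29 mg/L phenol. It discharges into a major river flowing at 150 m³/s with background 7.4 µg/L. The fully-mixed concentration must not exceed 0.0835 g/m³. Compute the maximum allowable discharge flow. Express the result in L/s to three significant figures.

5170 L/s

7.4 µg/L = 0.0074 mg/L.
Mass balance at complete mixing: C_std·(Q_w + Q_r) = Q_w·C_e + Q_r·C_b.
Rearranging, Q_w = Q_r·(C_std − C_b)/(C_e − C_std) = 150·(0.0835 − 0.0074) / (2.29 − 0.0835) = 5.173 m³/s.
= 5173 L/s.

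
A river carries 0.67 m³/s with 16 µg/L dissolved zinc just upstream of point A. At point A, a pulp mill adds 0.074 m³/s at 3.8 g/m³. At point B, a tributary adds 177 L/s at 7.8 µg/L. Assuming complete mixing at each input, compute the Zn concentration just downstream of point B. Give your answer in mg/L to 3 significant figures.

16 µg/L = 0.016 mg/L.
After input A: C = (0.67·0.016 + 0.074·3.8) / 0.744 = 0.3924 mg/L.
177 L/s = 0.177 m³/s.
7.8 µg/L = 0.0078 mg/L.
After input B: C = (0.744·0.3924 + 0.177·0.0078) / 0.921 = 0.3185 mg/L.

0.318 mg/L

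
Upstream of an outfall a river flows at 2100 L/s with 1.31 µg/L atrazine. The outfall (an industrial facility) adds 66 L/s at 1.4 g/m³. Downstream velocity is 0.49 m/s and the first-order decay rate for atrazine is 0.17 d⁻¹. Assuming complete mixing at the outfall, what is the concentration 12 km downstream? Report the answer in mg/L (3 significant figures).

0.0419 mg/L

66 L/s = 0.066 m³/s.
2100 L/s = 2.1 m³/s.
1.31 µg/L = 0.00131 mg/L.
After complete mixing, C₀ = (0.066·1.4 + 2.1·0.00131) / 2.166 = 0.04393 mg/L.
Travel time t = 1.2e+04 m / 0.49 m/s = 2.449e+04 s = 0.2834 d.
C = 0.04393·exp(−0.17·0.2834) = 0.04393·0.953 = 0.04186 mg/L.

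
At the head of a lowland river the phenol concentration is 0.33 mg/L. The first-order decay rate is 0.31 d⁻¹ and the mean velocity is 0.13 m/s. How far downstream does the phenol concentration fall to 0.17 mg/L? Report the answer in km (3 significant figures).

From C = C₀·e^(−kt), t = ln(C₀/C)/k = ln(0.33/0.17)/0.31 = 0.6633/0.31 = 2.14 d.
Distance = v·t = 0.13 m/s × 1.849e+05 s = 2.403e+04 m = 24.03 km.

24.0 km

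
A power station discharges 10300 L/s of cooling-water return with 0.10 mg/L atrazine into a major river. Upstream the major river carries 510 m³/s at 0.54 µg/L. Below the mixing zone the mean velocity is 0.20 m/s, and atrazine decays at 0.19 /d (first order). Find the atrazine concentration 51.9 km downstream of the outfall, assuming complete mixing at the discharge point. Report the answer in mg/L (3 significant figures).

0.00142 mg/L

10300 L/s = 10.3 m³/s.
0.54 µg/L = 0.00054 mg/L.
After complete mixing, C₀ = (10.3·0.1 + 510·0.00054) / 520.3 = 0.002509 mg/L.
Travel time t = 5.19e+04 m / 0.20 m/s = 2.595e+05 s = 3.003 d.
C = 0.002509·exp(−0.19·3.003) = 0.002509·0.5652 = 0.001418 mg/L.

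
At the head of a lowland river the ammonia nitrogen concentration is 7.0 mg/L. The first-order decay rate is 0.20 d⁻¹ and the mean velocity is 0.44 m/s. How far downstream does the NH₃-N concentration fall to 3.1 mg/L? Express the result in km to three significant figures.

From C = C₀·e^(−kt), t = ln(C₀/C)/k = ln(7.0/3.1)/0.20 = 0.8145/0.20 = 4.073 d.
Distance = v·t = 0.44 m/s × 3.519e+05 s = 1.548e+05 m = 154.8 km.

155 km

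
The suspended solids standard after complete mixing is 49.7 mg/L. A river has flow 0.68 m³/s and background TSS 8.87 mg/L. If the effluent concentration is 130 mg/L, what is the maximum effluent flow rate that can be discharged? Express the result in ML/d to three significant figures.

Mass balance at complete mixing: C_std·(Q_w + Q_r) = Q_w·C_e + Q_r·C_b.
Rearranging, Q_w = Q_r·(C_std − C_b)/(C_e − C_std) = 0.68·(49.7 − 8.87) / (130 − 49.7) = 0.3458 m³/s.
= 29.87 ML/d.

29.9 ML/d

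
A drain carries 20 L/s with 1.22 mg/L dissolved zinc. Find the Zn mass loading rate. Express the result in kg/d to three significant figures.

20 L/s = 0.02 m³/s.
Mass flux = Q·C = 0.02 m³/s × 1.22 g/m³ = 0.0244 g/s.
= 0.0244 g/s × 86.4 = 2.108 kg/d.

2.11 kg/d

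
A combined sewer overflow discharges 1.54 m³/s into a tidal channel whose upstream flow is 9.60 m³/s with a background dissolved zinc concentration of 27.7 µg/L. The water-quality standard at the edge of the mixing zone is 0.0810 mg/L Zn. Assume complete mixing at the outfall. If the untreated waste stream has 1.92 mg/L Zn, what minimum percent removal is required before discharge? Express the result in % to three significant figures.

78.5 %

27.7 µg/L = 0.0277 mg/L.
Mass balance: 0.081·11.14 = 1.54·Cₑ + 9.6·0.0277.
Cₑ = (0.9023 − 0.2659) / 1.54 = 0.4133 mg/L.
Required removal = 1 − 0.4133/1.92 = 78.48 %.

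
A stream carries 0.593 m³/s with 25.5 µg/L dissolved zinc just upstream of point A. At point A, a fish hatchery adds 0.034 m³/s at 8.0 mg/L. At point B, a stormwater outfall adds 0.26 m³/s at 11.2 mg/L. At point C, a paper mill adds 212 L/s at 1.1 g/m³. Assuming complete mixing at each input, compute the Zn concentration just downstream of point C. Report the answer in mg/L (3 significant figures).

25.5 µg/L = 0.0255 mg/L.
After input A: C = (0.593·0.0255 + 0.034·8) / 0.627 = 0.4579 mg/L.
After input B: C = (0.627·0.4579 + 0.26·11.2) / 0.887 = 3.607 mg/L.
212 L/s = 0.212 m³/s.
After input C: C = (0.887·3.607 + 0.212·1.1) / 1.099 = 3.123 mg/L.

3.12 mg/L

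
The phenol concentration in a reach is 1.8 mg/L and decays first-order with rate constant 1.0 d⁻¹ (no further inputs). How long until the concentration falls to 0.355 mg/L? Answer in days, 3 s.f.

1.62 d

t = ln(C₀/C)/k = ln(1.8/0.355)/1.0 = 1.623/1.0 = 1.623 d.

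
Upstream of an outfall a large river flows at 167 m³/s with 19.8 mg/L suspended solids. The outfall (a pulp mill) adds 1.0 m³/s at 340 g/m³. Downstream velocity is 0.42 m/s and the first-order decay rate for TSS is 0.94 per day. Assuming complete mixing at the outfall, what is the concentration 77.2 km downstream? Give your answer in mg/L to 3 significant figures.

After complete mixing, C₀ = (1·340 + 167·19.8) / 168 = 21.71 mg/L.
Travel time t = 7.72e+04 m / 0.42 m/s = 1.838e+05 s = 2.127 d.
C = 21.71·exp(−0.94·2.127) = 21.71·0.1354 = 2.938 mg/L.

2.94 mg/L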